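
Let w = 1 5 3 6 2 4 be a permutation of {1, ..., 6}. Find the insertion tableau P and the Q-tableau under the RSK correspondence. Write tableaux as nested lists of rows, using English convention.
Insert each entry of the permutation into P by Schensted row insertion, recording in Q the position of each new cell.

After inserting 1: P = [[1]].
After inserting 5: P = [[1, 5]].
After inserting 3: P = [[1, 3], [5]].
After inserting 6: P = [[1, 3, 6], [5]].
After inserting 2: P = [[1, 2, 6], [3], [5]].
After inserting 4: P = [[1, 2, 4], [3, 6], [5]].

So P = [[1, 2, 4], [3, 6], [5]], Q = [[1, 2, 4], [3, 6], [5]].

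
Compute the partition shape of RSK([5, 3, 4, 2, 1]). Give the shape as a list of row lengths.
[2, 1, 1, 1]

Row-insert each entry into an empty tableau.

After inserting 5: P = [[5]].
After inserting 3: P = [[3], [5]].
After inserting 4: P = [[3, 4], [5]].
After inserting 2: P = [[2, 4], [3], [5]].
After inserting 1: P = [[1, 4], [2], [3], [5]].

The final insertion tableau P = [[1, 4], [2], [3], [5]] has shape [2, 1, 1, 1].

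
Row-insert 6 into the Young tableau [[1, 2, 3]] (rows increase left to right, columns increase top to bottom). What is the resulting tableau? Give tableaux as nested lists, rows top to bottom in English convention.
[[1, 2, 3, 6]]

6 is larger than every entry of row 1, so it is appended to row 1. The new tableau is [[1, 2, 3, 6]].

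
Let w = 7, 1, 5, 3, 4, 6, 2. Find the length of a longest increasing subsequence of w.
4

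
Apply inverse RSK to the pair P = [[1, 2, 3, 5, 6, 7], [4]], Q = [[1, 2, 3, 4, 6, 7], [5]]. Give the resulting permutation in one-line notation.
Reverse the RSK construction: for i from n down to 1, find the cell of Q containing i, remove the entry at that cell from P, and reverse-bump it up through P; the value ejected from row 1 is w(i).

Step i=7: Q has 7 at row 1, column 6; remove that cell from P, ejecting 7. So w(7) = 7. P is now [[1, 2, 3, 5, 6], [4]].
Step i=6: Q has 6 at row 1, column 5; remove that cell from P, ejecting 6. So w(6) = 6. P is now [[1, 2, 3, 5], [4]].
Step i=5: Q has 5 at row 2, column 1; remove 4 from row 2 of P and reverse-bump: 4 enters row 1 and ejects 3. So w(5) = 3. P is now [[1, 2, 4, 5]].
Step i=4: Q has 4 at row 1, column 4; remove that cell from P, ejecting 5. So w(4) = 5. P is now [[1, 2, 4]].
Step i=3: Q has 3 at row 1, column 3; remove that cell from P, ejecting 4. So w(3) = 4. P is now [[1, 2]].
Step i=2: Q has 2 at row 1, column 2; remove that cell from P, ejecting 2. So w(2) = 2. P is now [[1]].
Step i=1: Q has 1 at row 1, column 1; remove that cell from P, ejecting 1. So w(1) = 1. P is now [].

So w = 1 2 4 5 3 6 7.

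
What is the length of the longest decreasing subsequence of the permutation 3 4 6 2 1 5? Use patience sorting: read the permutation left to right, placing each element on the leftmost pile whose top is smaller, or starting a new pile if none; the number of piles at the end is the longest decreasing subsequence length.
3: new pile. tops = [3]
4: onto pile 1 (replacing 3). tops = [4]
6: onto pile 1 (replacing 4). tops = [6]
2: new pile. tops = [6, 2]
1: new pile. tops = [6, 2, 1]
5: onto pile 2 (replacing 2). tops = [6, 5, 1]

3 piles, so the longest decreasing subsequence has length 3.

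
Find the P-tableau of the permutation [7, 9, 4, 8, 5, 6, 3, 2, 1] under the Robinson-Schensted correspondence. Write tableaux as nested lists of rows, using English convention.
P = [[1, 5, 6], [2, 8], [3], [4], [7], [9]]

After inserting 7: P = [[7]].
After inserting 9: P = [[7, 9]].
After inserting 4: P = [[4, 9], [7]].
After inserting 8: P = [[4, 8], [7, 9]].
After inserting 5: P = [[4, 5], [7, 8], [9]].
After inserting 6: P = [[4, 5, 6], [7, 8], [9]].
After inserting 3: P = [[3, 5, 6], [4, 8], [7], [9]].
After inserting 2: P = [[2, 5, 6], [3, 8], [4], [7], [9]].
After inserting 1: P = [[1, 5, 6], [2, 8], [3], [4], [7], [9]].

So P = [[1, 5, 6], [2, 8], [3], [4], [7], [9]].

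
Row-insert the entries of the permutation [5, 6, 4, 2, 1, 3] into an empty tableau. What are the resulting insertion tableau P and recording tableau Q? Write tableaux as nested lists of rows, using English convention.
P = [[1, 3], [2, 6], [4], [5]], Q = [[1, 2], [3, 6], [4], [5]]

Insert each entry of the permutation into P by Schensted row insertion, recording in Q the position of each new cell.

Insert 5: appended to row 1. P = [[5]].
Insert 6: appended to row 1. P = [[5, 6]].
Insert 4: 4 bumps 5 from row 1; 5 starts row 2. P = [[4, 6], [5]].
Insert 2: 2 bumps 4 from row 1; 4 bumps 5 from row 2; 5 starts row 3. P = [[2, 6], [4], [5]].
Insert 1: 1 bumps 2 from row 1; 2 bumps 4 from row 2; 4 bumps 5 from row 3; 5 starts row 4. P = [[1, 6], [2], [4], [5]].
Insert 3: 3 bumps 6 from row 1; 6 appends to row 2. P = [[1, 3], [2, 6], [4], [5]].

So P = [[1, 3], [2, 6], [4], [5]], Q = [[1, 2], [3, 6], [4], [5]].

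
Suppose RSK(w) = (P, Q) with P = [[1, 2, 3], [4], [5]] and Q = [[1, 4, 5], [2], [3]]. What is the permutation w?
5 4 1 2 3

Reverse the RSK construction: for i from n down to 1, find the cell of Q containing i, remove the entry at that cell from P, and reverse-bump it up through P; the value ejected from row 1 is w(i).

Step i=5: Q has 5 at row 1, column 3; remove that cell from P, ejecting 3. So w(5) = 3. P is now [[1, 2], [4], [5]].
Step i=4: Q has 4 at row 1, column 2; remove that cell from P, ejecting 2. So w(4) = 2. P is now [[1], [4], [5]].
Step i=3: Q has 3 at row 3, column 1; remove 5 from row 3 of P and reverse-bump: 5 enters row 2 and ejects 4; 4 enters row 1 and ejects 1. So w(3) = 1. P is now [[4], [5]].
Step i=2: Q has 2 at row 2, column 1; remove 5 from row 2 of P and reverse-bump: 5 enters row 1 and ejects 4. So w(2) = 4. P is now [[5]].
Step i=1: Q has 1 at row 1, column 1; remove that cell from P, ejecting 5. So w(1) = 5. P is now [].

So w = 5 4 1 2 3.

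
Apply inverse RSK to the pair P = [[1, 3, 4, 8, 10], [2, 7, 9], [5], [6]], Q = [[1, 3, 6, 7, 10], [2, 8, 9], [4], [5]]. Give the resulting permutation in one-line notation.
Reverse the RSK construction: for i from n down to 1, find the cell of Q containing i, remove the entry at that cell from P, and reverse-bump it up through P; the value ejected from row 1 is w(i).

Step i=10: Q has 10 at row 1, column 5; remove that cell from P, ejecting 10. So w(10) = 10. P is now [[1, 3, 4, 8], [2, 7, 9], [5], [6]].
Step i=9: Q has 9 at row 2, column 3; remove 9 from row 2 of P and reverse-bump: 9 enters row 1 and ejects 8. So w(9) = 8. P is now [[1, 3, 4, 9], [2, 7], [5], [6]].
Step i=8: Q has 8 at row 2, column 2; remove 7 from row 2 of P and reverse-bump: 7 enters row 1 and ejects 4. So w(8) = 4. P is now [[1, 3, 7, 9], [2], [5], [6]].
Step i=7: Q has 7 at row 1, column 4; remove that cell from P, ejecting 9. So w(7) = 9. P is now [[1, 3, 7], [2], [5], [6]].
Step i=6: Q has 6 at row 1, column 3; remove that cell from P, ejecting 7. So w(6) = 7. P is now [[1, 3], [2], [5], [6]].
Step i=5: Q has 5 at row 4, column 1; remove 6 from row 4 of P and reverse-bump: 6 enters row 3 and ejects 5; 5 enters row 2 and ejects 2; 2 enters row 1 and ejects 1. So w(5) = 1. P is now [[2, 3], [5], [6]].
Step i=4: Q has 4 at row 3, column 1; remove 6 from row 3 of P and reverse-bump: 6 enters row 2 and ejects 5; 5 enters row 1 and ejects 3. So w(4) = 3. P is now [[2, 5], [6]].
Step i=3: Q has 3 at row 1, column 2; remove that cell from P, ejecting 5. So w(3) = 5. P is now [[2], [6]].
Step i=2: Q has 2 at row 2, column 1; remove 6 from row 2 of P and reverse-bump: 6 enters row 1 and ejects 2. So w(2) = 2. P is now [[6]].
Step i=1: Q has 1 at row 1, column 1; remove that cell from P, ejecting 6. So w(1) = 6. P is now [].

So w = 6 2 5 3 1 7 9 4 8 10.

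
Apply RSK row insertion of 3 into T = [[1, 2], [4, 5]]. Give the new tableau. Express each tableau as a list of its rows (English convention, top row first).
[[1, 2, 3], [4, 5]]

3 is larger than every entry of row 1, so it is appended to row 1. The new tableau is [[1, 2, 3], [4, 5]].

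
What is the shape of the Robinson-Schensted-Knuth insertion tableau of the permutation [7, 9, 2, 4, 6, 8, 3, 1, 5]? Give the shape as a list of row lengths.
Row-insert each entry into an empty tableau.

After inserting 7: P = [[7]].
After inserting 9: P = [[7, 9]].
After inserting 2: P = [[2, 9], [7]].
After inserting 4: P = [[2, 4], [7, 9]].
After inserting 6: P = [[2, 4, 6], [7, 9]].
After inserting 8: P = [[2, 4, 6, 8], [7, 9]].
After inserting 3: P = [[2, 3, 6, 8], [4, 9], [7]].
After inserting 1: P = [[1, 3, 6, 8], [2, 9], [4], [7]].
After inserting 5: P = [[1, 3, 5, 8], [2, 6], [4, 9], [7]].

The final insertion tableau P = [[1, 3, 5, 8], [2, 6], [4, 9], [7]] has shape [4, 2, 2, 1].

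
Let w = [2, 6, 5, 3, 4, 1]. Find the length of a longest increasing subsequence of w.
3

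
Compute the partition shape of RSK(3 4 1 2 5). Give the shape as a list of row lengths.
[3, 2]

Row-insert each entry into an empty tableau.

After inserting 3: P = [[3]].
After inserting 4: P = [[3, 4]].
After inserting 1: P = [[1, 4], [3]].
After inserting 2: P = [[1, 2], [3, 4]].
After inserting 5: P = [[1, 2, 5], [3, 4]].

The final insertion tableau P = [[1, 2, 5], [3, 4]] has shape [3, 2].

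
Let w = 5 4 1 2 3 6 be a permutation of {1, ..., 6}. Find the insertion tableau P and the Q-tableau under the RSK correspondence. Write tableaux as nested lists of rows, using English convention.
P = [[1, 2, 3, 6], [4], [5]], Q = [[1, 4, 5, 6], [2], [3]]

Insert each entry of the permutation into P by Schensted row insertion, recording in Q the position of each new cell.

Insert 5: appended to row 1. P = [[5]].
Insert 4: 4 bumps 5 from row 1; 5 starts row 2. P = [[4], [5]].
Insert 1: 1 bumps 4 from row 1; 4 bumps 5 from row 2; 5 starts row 3. P = [[1], [4], [5]].
Insert 2: appended to row 1. P = [[1, 2], [4], [5]].
Insert 3: appended to row 1. P = [[1, 2, 3], [4], [5]].
Insert 6: appended to row 1. P = [[1, 2, 3, 6], [4], [5]].

So P = [[1, 2, 3, 6], [4], [5]], Q = [[1, 4, 5, 6], [2], [3]].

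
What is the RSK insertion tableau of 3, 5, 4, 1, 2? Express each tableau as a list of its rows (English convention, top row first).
P = [[1, 2], [3, 4], [5]]

Insert 3: appended to row 1. P = [[3]].
Insert 5: appended to row 1. P = [[3, 5]].
Insert 4: 4 bumps 5 from row 1; 5 starts row 2. P = [[3, 4], [5]].
Insert 1: 1 bumps 3 from row 1; 3 bumps 5 from row 2; 5 starts row 3. P = [[1, 4], [3], [5]].
Insert 2: 2 bumps 4 from row 1; 4 appends to row 2. P = [[1, 2], [3, 4], [5]].

So P = [[1, 2], [3, 4], [5]].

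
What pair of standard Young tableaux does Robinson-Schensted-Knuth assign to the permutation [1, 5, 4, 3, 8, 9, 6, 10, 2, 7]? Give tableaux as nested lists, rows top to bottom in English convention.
P = [[1, 2, 6, 7, 10], [3, 8, 9], [4], [5]], Q = [[1, 2, 5, 6, 8], [3, 7, 10], [4], [9]]

Insert each entry of the permutation into P by Schensted row insertion, recording in Q the position of each new cell.

After inserting 1: P = [[1]].
After inserting 5: P = [[1, 5]].
After inserting 4: P = [[1, 4], [5]].
After inserting 3: P = [[1, 3], [4], [5]].
After inserting 8: P = [[1, 3, 8], [4], [5]].
After inserting 9: P = [[1, 3, 8, 9], [4], [5]].
After inserting 6: P = [[1, 3, 6, 9], [4, 8], [5]].
After inserting 10: P = [[1, 3, 6, 9, 10], [4, 8], [5]].
After inserting 2: P = [[1, 2, 6, 9, 10], [3, 8], [4], [5]].
After inserting 7: P = [[1, 2, 6, 7, 10], [3, 8, 9], [4], [5]].

So P = [[1, 2, 6, 7, 10], [3, 8, 9], [4], [5]], Q = [[1, 2, 5, 6, 8], [3, 7, 10], [4], [9]].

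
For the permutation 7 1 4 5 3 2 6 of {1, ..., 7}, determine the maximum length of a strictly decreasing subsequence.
4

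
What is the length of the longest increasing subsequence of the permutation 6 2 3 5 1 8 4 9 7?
5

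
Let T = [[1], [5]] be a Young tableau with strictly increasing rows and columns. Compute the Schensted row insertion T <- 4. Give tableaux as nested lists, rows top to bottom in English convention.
4 is larger than every entry of row 1, so it is appended to row 1. The new tableau is [[1, 4], [5]].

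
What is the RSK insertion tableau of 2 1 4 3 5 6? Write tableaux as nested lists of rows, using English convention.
P = [[1, 3, 5, 6], [2, 4]]

Insert 2: appended to row 1. P = [[2]].
Insert 1: 1 bumps 2 from row 1; 2 starts row 2. P = [[1], [2]].
Insert 4: appended to row 1. P = [[1, 4], [2]].
Insert 3: 3 bumps 4 from row 1; 4 appends to row 2. P = [[1, 3], [2, 4]].
Insert 5: appended to row 1. P = [[1, 3, 5], [2, 4]].
Insert 6: appended to row 1. P = [[1, 3, 5, 6], [2, 4]].

So P = [[1, 3, 5, 6], [2, 4]].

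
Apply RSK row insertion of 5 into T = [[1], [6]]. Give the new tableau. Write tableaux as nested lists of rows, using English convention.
5 is larger than every entry of row 1, so it is appended to row 1. The new tableau is [[1, 5], [6]].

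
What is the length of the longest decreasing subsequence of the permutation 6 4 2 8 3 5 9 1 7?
4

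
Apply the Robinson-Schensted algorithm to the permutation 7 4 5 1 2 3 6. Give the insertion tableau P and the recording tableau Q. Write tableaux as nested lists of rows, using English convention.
Insert each entry of the permutation into P by Schensted row insertion, recording in Q the position of each new cell.

Insert 7: appended to row 1. P = [[7]], Q = [[1]].
Insert 4: 4 bumps 7 from row 1; 7 starts row 2. P = [[4], [7]], Q = [[1], [2]].
Insert 5: appended to row 1. P = [[4, 5], [7]], Q = [[1, 3], [2]].
Insert 1: 1 bumps 4 from row 1; 4 bumps 7 from row 2; 7 starts row 3. P = [[1, 5], [4], [7]], Q = [[1, 3], [2], [4]].
Insert 2: 2 bumps 5 from row 1; 5 appends to row 2. P = [[1, 2], [4, 5], [7]], Q = [[1, 3], [2, 5], [4]].
Insert 3: appended to row 1. P = [[1, 2, 3], [4, 5], [7]], Q = [[1, 3, 6], [2, 5], [4]].
Insert 6: appended to row 1. P = [[1, 2, 3, 6], [4, 5], [7]], Q = [[1, 3, 6, 7], [2, 5], [4]].

So P = [[1, 2, 3, 6], [4, 5], [7]], Q = [[1, 3, 6, 7], [2, 5], [4]].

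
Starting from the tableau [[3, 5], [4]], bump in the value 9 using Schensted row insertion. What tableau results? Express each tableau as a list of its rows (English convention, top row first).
9 is larger than every entry of row 1, so it is appended to row 1. The new tableau is [[3, 5, 9], [4]].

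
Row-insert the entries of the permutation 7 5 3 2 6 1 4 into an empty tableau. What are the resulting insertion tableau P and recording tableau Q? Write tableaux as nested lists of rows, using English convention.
P = [[1, 4], [2, 6], [3], [5], [7]], Q = [[1, 5], [2, 7], [3], [4], [6]]

Insert each entry of the permutation into P by Schensted row insertion, recording in Q the position of each new cell.

Insert 7: appended to row 1. P = [[7]].
Insert 5: 5 bumps 7 from row 1; 7 starts row 2. P = [[5], [7]].
Insert 3: 3 bumps 5 from row 1; 5 bumps 7 from row 2; 7 starts row 3. P = [[3], [5], [7]].
Insert 2: 2 bumps 3 from row 1; 3 bumps 5 from row 2; 5 bumps 7 from row 3; 7 starts row 4. P = [[2], [3], [5], [7]].
Insert 6: appended to row 1. P = [[2, 6], [3], [5], [7]].
Insert 1: 1 bumps 2 from row 1; 2 bumps 3 from row 2; 3 bumps 5 from row 3; 5 bumps 7 from row 4; 7 starts row 5. P = [[1, 6], [2], [3], [5], [7]].
Insert 4: 4 bumps 6 from row 1; 6 appends to row 2. P = [[1, 4], [2, 6], [3], [5], [7]].

So P = [[1, 4], [2, 6], [3], [5], [7]], Q = [[1, 5], [2, 7], [3], [4], [6]].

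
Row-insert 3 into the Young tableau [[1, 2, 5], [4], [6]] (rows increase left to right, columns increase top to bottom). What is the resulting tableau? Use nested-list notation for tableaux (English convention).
In row 1, 3 replaces 5 (the leftmost entry greater than 3); 5 is bumped to row 2. 5 is appended to row 2. The new tableau is [[1, 2, 3], [4, 5], [6]].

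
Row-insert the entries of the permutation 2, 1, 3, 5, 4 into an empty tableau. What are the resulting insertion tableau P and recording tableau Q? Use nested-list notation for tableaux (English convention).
Insert each entry of the permutation into P by Schensted row insertion, recording in Q the position of each new cell.

After inserting 2: P = [[2]].
After inserting 1: P = [[1], [2]].
After inserting 3: P = [[1, 3], [2]].
After inserting 5: P = [[1, 3, 5], [2]].
After inserting 4: P = [[1, 3, 4], [2, 5]].

So P = [[1, 3, 4], [2, 5]], Q = [[1, 3, 4], [2, 5]].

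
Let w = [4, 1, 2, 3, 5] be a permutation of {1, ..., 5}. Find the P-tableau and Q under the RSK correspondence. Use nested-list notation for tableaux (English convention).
P = [[1, 2, 3, 5], [4]], Q = [[1, 3, 4, 5], [2]]

Insert each entry of the permutation into P by Schensted row insertion, recording in Q the position of each new cell.

After inserting 4: P = [[4]].
After inserting 1: P = [[1], [4]].
After inserting 2: P = [[1, 2], [4]].
After inserting 3: P = [[1, 2, 3], [4]].
After inserting 5: P = [[1, 2, 3, 5], [4]].

So P = [[1, 2, 3, 5], [4]], Q = [[1, 3, 4, 5], [2]].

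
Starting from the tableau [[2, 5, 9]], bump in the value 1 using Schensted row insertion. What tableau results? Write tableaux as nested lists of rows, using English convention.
In row 1, 1 replaces 2 (the leftmost entry greater than 1); 2 is bumped to row 2. 2 starts a new row 2. The new tableau is [[1, 5, 9], [2]].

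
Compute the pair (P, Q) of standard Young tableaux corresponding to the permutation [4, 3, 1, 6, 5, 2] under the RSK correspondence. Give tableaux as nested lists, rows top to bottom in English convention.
P = [[1, 2], [3, 5], [4, 6]], Q = [[1, 4], [2, 5], [3, 6]]

Insert each entry of the permutation into P by Schensted row insertion, recording in Q the position of each new cell.

Insert 4: appended to row 1. P = [[4]], Q = [[1]].
Insert 3: 3 bumps 4 from row 1; 4 starts row 2. P = [[3], [4]], Q = [[1], [2]].
Insert 1: 1 bumps 3 from row 1; 3 bumps 4 from row 2; 4 starts row 3. P = [[1], [3], [4]], Q = [[1], [2], [3]].
Insert 6: appended to row 1. P = [[1, 6], [3], [4]], Q = [[1, 4], [2], [3]].
Insert 5: 5 bumps 6 from row 1; 6 appends to row 2. P = [[1, 5], [3, 6], [4]], Q = [[1, 4], [2, 5], [3]].
Insert 2: 2 bumps 5 from row 1; 5 bumps 6 from row 2; 6 appends to row 3. P = [[1, 2], [3, 5], [4, 6]], Q = [[1, 4], [2, 5], [3, 6]].

So P = [[1, 2], [3, 5], [4, 6]], Q = [[1, 4], [2, 5], [3, 6]].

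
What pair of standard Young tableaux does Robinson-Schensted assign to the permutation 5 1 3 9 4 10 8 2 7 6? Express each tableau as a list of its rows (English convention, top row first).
P = [[1, 2, 4, 6], [3, 7, 10], [5, 8], [9]], Q = [[1, 3, 4, 6], [2, 5, 7], [8, 9], [10]]

Insert each entry of the permutation into P by Schensted row insertion, recording in Q the position of each new cell.

Insert 5: appended to row 1. P = [[5]], Q = [[1]].
Insert 1: 1 bumps 5 from row 1; 5 starts row 2. P = [[1], [5]], Q = [[1], [2]].
Insert 3: appended to row 1. P = [[1, 3], [5]], Q = [[1, 3], [2]].
Insert 9: appended to row 1. P = [[1, 3, 9], [5]], Q = [[1, 3, 4], [2]].
Insert 4: 4 bumps 9 from row 1; 9 appends to row 2. P = [[1, 3, 4], [5, 9]], Q = [[1, 3, 4], [2, 5]].
Insert 10: appended to row 1. P = [[1, 3, 4, 10], [5, 9]], Q = [[1, 3, 4, 6], [2, 5]].
Insert 8: 8 bumps 10 from row 1; 10 appends to row 2. P = [[1, 3, 4, 8], [5, 9, 10]], Q = [[1, 3, 4, 6], [2, 5, 7]].
Insert 2: 2 bumps 3 from row 1; 3 bumps 5 from row 2; 5 starts row 3. P = [[1, 2, 4, 8], [3, 9, 10], [5]], Q = [[1, 3, 4, 6], [2, 5, 7], [8]].
Insert 7: 7 bumps 8 from row 1; 8 bumps 9 from row 2; 9 appends to row 3. P = [[1, 2, 4, 7], [3, 8, 10], [5, 9]], Q = [[1, 3, 4, 6], [2, 5, 7], [8, 9]].
Insert 6: 6 bumps 7 from row 1; 7 bumps 8 from row 2; 8 bumps 9 from row 3; 9 starts row 4. P = [[1, 2, 4, 6], [3, 7, 10], [5, 8], [9]], Q = [[1, 3, 4, 6], [2, 5, 7], [8, 9], [10]].

So P = [[1, 2, 4, 6], [3, 7, 10], [5, 8], [9]], Q = [[1, 3, 4, 6], [2, 5, 7], [8, 9], [10]].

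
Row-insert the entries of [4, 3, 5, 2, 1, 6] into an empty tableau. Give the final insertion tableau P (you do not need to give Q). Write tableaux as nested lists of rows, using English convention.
Insert 4: appended to row 1. P = [[4]].
Insert 3: 3 bumps 4 from row 1; 4 starts row 2. P = [[3], [4]].
Insert 5: appended to row 1. P = [[3, 5], [4]].
Insert 2: 2 bumps 3 from row 1; 3 bumps 4 from row 2; 4 starts row 3. P = [[2, 5], [3], [4]].
Insert 1: 1 bumps 2 from row 1; 2 bumps 3 from row 2; 3 bumps 4 from row 3; 4 starts row 4. P = [[1, 5], [2], [3], [4]].
Insert 6: appended to row 1. P = [[1, 5, 6], [2], [3], [4]].

So P = [[1, 5, 6], [2], [3], [4]].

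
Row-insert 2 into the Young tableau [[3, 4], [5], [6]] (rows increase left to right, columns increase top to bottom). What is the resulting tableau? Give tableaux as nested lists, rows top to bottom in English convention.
[[2, 4], [3], [5], [6]]

In row 1, 2 replaces 3 (the leftmost entry greater than 2); 3 is bumped to row 2. In row 2, 3 replaces 5 (the leftmost entry greater than 3); 5 is bumped to row 3. In row 3, 5 replaces 6 (the leftmost entry greater than 5); 6 is bumped to row 4. 6 starts a new row 4. The new tableau is [[2, 4], [3], [5], [6]].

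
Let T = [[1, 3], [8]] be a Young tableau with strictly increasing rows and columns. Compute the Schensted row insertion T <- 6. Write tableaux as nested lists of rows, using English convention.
6 is larger than every entry of row 1, so it is appended to row 1. The new tableau is [[1, 3, 6], [8]].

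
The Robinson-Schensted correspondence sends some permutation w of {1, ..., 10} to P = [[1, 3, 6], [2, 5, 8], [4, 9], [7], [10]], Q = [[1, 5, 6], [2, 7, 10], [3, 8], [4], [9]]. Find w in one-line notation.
Reverse RSK: for i = n, n-1, ..., 1, locate i in Q, remove the corresponding corner cell from P, and reverse-bump its entry up through P; the value ejected from row 1 is w(i).

So w = 10 7 4 2 5 9 8 3 1 6.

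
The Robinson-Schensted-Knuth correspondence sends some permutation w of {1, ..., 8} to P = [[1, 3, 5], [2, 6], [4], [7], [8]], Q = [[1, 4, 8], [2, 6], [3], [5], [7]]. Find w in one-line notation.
Reverse RSK: for i = n, n-1, ..., 1, locate i in Q, remove the corresponding corner cell from P, and reverse-bump its entry up through P; the value ejected from row 1 is w(i).

So w = 8 7 4 6 2 3 1 5.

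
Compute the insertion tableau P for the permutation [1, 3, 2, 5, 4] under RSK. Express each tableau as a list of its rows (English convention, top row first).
P = [[1, 2, 4], [3, 5]]

Insert 1: appended to row 1. P = [[1]].
Insert 3: appended to row 1. P = [[1, 3]].
Insert 2: 2 bumps 3 from row 1; 3 starts row 2. P = [[1, 2], [3]].
Insert 5: appended to row 1. P = [[1, 2, 5], [3]].
Insert 4: 4 bumps 5 from row 1; 5 appends to row 2. P = [[1, 2, 4], [3, 5]].

So P = [[1, 2, 4], [3, 5]].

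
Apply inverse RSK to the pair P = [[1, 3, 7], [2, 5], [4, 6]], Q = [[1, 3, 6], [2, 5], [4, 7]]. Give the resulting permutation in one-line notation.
Reverse the RSK construction: for i from n down to 1, find the cell of Q containing i, remove the entry at that cell from P, and reverse-bump it up through P; the value ejected from row 1 is w(i).

Step i=7: Q has 7 at row 3, column 2; remove 6 from row 3 of P and reverse-bump: 6 enters row 2 and ejects 5; 5 enters row 1 and ejects 3. So w(7) = 3. P is now [[1, 5, 7], [2, 6], [4]].
Step i=6: Q has 6 at row 1, column 3; remove that cell from P, ejecting 7. So w(6) = 7. P is now [[1, 5], [2, 6], [4]].
Step i=5: Q has 5 at row 2, column 2; remove 6 from row 2 of P and reverse-bump: 6 enters row 1 and ejects 5. So w(5) = 5. P is now [[1, 6], [2], [4]].
Step i=4: Q has 4 at row 3, column 1; remove 4 from row 3 of P and reverse-bump: 4 enters row 2 and ejects 2; 2 enters row 1 and ejects 1. So w(4) = 1. P is now [[2, 6], [4]].
Step i=3: Q has 3 at row 1, column 2; remove that cell from P, ejecting 6. So w(3) = 6. P is now [[2], [4]].
Step i=2: Q has 2 at row 2, column 1; remove 4 from row 2 of P and reverse-bump: 4 enters row 1 and ejects 2. So w(2) = 2. P is now [[4]].
Step i=1: Q has 1 at row 1, column 1; remove that cell from P, ejecting 4. So w(1) = 4. P is now [].

So w = 4 2 6 1 5 7 3.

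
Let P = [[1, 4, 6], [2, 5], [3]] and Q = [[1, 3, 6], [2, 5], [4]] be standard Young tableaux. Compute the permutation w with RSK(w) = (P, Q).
3 2 5 1 4 6

Reverse the RSK construction: for i from n down to 1, find the cell of Q containing i, remove the entry at that cell from P, and reverse-bump it up through P; the value ejected from row 1 is w(i).

Step i=6: Q has 6 at row 1, column 3; remove that cell from P, ejecting 6. So w(6) = 6. P is now [[1, 4], [2, 5], [3]].
Step i=5: Q has 5 at row 2, column 2; remove 5 from row 2 of P and reverse-bump: 5 enters row 1 and ejects 4. So w(5) = 4. P is now [[1, 5], [2], [3]].
Step i=4: Q has 4 at row 3, column 1; remove 3 from row 3 of P and reverse-bump: 3 enters row 2 and ejects 2; 2 enters row 1 and ejects 1. So w(4) = 1. P is now [[2, 5], [3]].
Step i=3: Q has 3 at row 1, column 2; remove that cell from P, ejecting 5. So w(3) = 5. P is now [[2], [3]].
Step i=2: Q has 2 at row 2, column 1; remove 3 from row 2 of P and reverse-bump: 3 enters row 1 and ejects 2. So w(2) = 2. P is now [[3]].
Step i=1: Q has 1 at row 1, column 1; remove that cell from P, ejecting 3. So w(1) = 3. P is now [].

So w = 3 2 5 1 4 6.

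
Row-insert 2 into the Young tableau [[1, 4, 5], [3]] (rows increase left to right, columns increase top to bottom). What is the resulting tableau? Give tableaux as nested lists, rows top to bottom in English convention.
[[1, 2, 5], [3, 4]]

In row 1, 2 replaces 4 (the leftmost entry greater than 2); 4 is bumped to row 2. 4 is appended to row 2. The new tableau is [[1, 2, 5], [3, 4]].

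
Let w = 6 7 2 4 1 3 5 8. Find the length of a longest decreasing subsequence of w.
3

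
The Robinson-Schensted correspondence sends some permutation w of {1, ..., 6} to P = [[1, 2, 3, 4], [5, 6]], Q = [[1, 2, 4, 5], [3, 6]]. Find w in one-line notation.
Reverse the RSK construction: for i from n down to 1, find the cell of Q containing i, remove the entry at that cell from P, and reverse-bump it up through P; the value ejected from row 1 is w(i).

Step i=6: Q has 6 at row 2, column 2; remove 6 from row 2 of P and reverse-bump: 6 enters row 1 and ejects 4. So w(6) = 4. P is now [[1, 2, 3, 6], [5]].
Step i=5: Q has 5 at row 1, column 4; remove that cell from P, ejecting 6. So w(5) = 6. P is now [[1, 2, 3], [5]].
Step i=4: Q has 4 at row 1, column 3; remove that cell from P, ejecting 3. So w(4) = 3. P is now [[1, 2], [5]].
Step i=3: Q has 3 at row 2, column 1; remove 5 from row 2 of P and reverse-bump: 5 enters row 1 and ejects 2. So w(3) = 2. P is now [[1, 5]].
Step i=2: Q has 2 at row 1, column 2; remove that cell from P, ejecting 5. So w(2) = 5. P is now [[1]].
Step i=1: Q has 1 at row 1, column 1; remove that cell from P, ejecting 1. So w(1) = 1. P is now [].

So w = 1 5 2 3 6 4.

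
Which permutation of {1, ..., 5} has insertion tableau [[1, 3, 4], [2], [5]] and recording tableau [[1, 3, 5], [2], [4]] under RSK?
5 2 3 1 4

Reverse the RSK construction: for i from n down to 1, find the cell of Q containing i, remove the entry at that cell from P, and reverse-bump it up through P; the value ejected from row 1 is w(i).

Step i=5: Q has 5 at row 1, column 3; remove that cell from P, ejecting 4. So w(5) = 4. P is now [[1, 3], [2], [5]].
Step i=4: Q has 4 at row 3, column 1; remove 5 from row 3 of P and reverse-bump: 5 enters row 2 and ejects 2; 2 enters row 1 and ejects 1. So w(4) = 1. P is now [[2, 3], [5]].
Step i=3: Q has 3 at row 1, column 2; remove that cell from P, ejecting 3. So w(3) = 3. P is now [[2], [5]].
Step i=2: Q has 2 at row 2, column 1; remove 5 from row 2 of P and reverse-bump: 5 enters row 1 and ejects 2. So w(2) = 2. P is now [[5]].
Step i=1: Q has 1 at row 1, column 1; remove that cell from P, ejecting 5. So w(1) = 5. P is now [].

So w = 5 2 3 1 4.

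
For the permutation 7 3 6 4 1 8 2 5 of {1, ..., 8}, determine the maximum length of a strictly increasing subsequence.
3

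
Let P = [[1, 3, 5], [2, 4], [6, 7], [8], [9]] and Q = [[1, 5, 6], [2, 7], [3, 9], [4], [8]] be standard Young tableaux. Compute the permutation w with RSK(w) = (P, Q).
Reverse the RSK construction: for i from n down to 1, find the cell of Q containing i, remove the entry at that cell from P, and reverse-bump it up through P; the value ejected from row 1 is w(i).

Step i=9: Q has 9 at row 3, column 2; remove 7 from row 3 of P and reverse-bump: 7 enters row 2 and ejects 4; 4 enters row 1 and ejects 3. So w(9) = 3. P is now [[1, 4, 5], [2, 7], [6], [8], [9]].
Step i=8: Q has 8 at row 5, column 1; remove 9 from row 5 of P and reverse-bump: 9 enters row 4 and ejects 8; 8 enters row 3 and ejects 6; 6 enters row 2 and ejects 2; 2 enters row 1 and ejects 1. So w(8) = 1. P is now [[2, 4, 5], [6, 7], [8], [9]].
Step i=7: Q has 7 at row 2, column 2; remove 7 from row 2 of P and reverse-bump: 7 enters row 1 and ejects 5. So w(7) = 5. P is now [[2, 4, 7], [6], [8], [9]].
Step i=6: Q has 6 at row 1, column 3; remove that cell from P, ejecting 7. So w(6) = 7. P is now [[2, 4], [6], [8], [9]].
Step i=5: Q has 5 at row 1, column 2; remove that cell from P, ejecting 4. So w(5) = 4. P is now [[2], [6], [8], [9]].
Step i=4: Q has 4 at row 4, column 1; remove 9 from row 4 of P and reverse-bump: 9 enters row 3 and ejects 8; 8 enters row 2 and ejects 6; 6 enters row 1 and ejects 2. So w(4) = 2. P is now [[6], [8], [9]].
Step i=3: Q has 3 at row 3, column 1; remove 9 from row 3 of P and reverse-bump: 9 enters row 2 and ejects 8; 8 enters row 1 and ejects 6. So w(3) = 6. P is now [[8], [9]].
Step i=2: Q has 2 at row 2, column 1; remove 9 from row 2 of P and reverse-bump: 9 enters row 1 and ejects 8. So w(2) = 8. P is now [[9]].
Step i=1: Q has 1 at row 1, column 1; remove that cell from P, ejecting 9. So w(1) = 9. P is now [].

So w = 9 8 6 2 4 7 5 1 3.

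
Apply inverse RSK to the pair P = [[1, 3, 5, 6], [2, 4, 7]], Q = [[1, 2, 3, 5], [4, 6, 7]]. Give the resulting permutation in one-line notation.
2 4 5 1 7 3 6

Reverse the RSK construction: for i from n down to 1, find the cell of Q containing i, remove the entry at that cell from P, and reverse-bump it up through P; the value ejected from row 1 is w(i).

Step i=7: Q has 7 at row 2, column 3; remove 7 from row 2 of P and reverse-bump: 7 enters row 1 and ejects 6. So w(7) = 6. P is now [[1, 3, 5, 7], [2, 4]].
Step i=6: Q has 6 at row 2, column 2; remove 4 from row 2 of P and reverse-bump: 4 enters row 1 and ejects 3. So w(6) = 3. P is now [[1, 4, 5, 7], [2]].
Step i=5: Q has 5 at row 1, column 4; remove that cell from P, ejecting 7. So w(5) = 7. P is now [[1, 4, 5], [2]].
Step i=4: Q has 4 at row 2, column 1; remove 2 from row 2 of P and reverse-bump: 2 enters row 1 and ejects 1. So w(4) = 1. P is now [[2, 4, 5]].
Step i=3: Q has 3 at row 1, column 3; remove that cell from P, ejecting 5. So w(3) = 5. P is now [[2, 4]].
Step i=2: Q has 2 at row 1, column 2; remove that cell from P, ejecting 4. So w(2) = 4. P is now [[2]].
Step i=1: Q has 1 at row 1, column 1; remove that cell from P, ejecting 2. So w(1) = 2. P is now [].

So w = 2 4 5 1 7 3 6.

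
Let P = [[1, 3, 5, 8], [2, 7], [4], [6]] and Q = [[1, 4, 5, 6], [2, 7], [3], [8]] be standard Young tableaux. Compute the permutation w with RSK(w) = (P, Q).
6 4 2 3 7 8 5 1

Reverse the RSK construction: for i from n down to 1, find the cell of Q containing i, remove the entry at that cell from P, and reverse-bump it up through P; the value ejected from row 1 is w(i).

Step i=8: Q has 8 at row 4, column 1; remove 6 from row 4 of P and reverse-bump: 6 enters row 3 and ejects 4; 4 enters row 2 and ejects 2; 2 enters row 1 and ejects 1. So w(8) = 1. P is now [[2, 3, 5, 8], [4, 7], [6]].
Step i=7: Q has 7 at row 2, column 2; remove 7 from row 2 of P and reverse-bump: 7 enters row 1 and ejects 5. So w(7) = 5. P is now [[2, 3, 7, 8], [4], [6]].
Step i=6: Q has 6 at row 1, column 4; remove that cell from P, ejecting 8. So w(6) = 8. P is now [[2, 3, 7], [4], [6]].
Step i=5: Q has 5 at row 1, column 3; remove that cell from P, ejecting 7. So w(5) = 7. P is now [[2, 3], [4], [6]].
Step i=4: Q has 4 at row 1, column 2; remove that cell from P, ejecting 3. So w(4) = 3. P is now [[2], [4], [6]].
Step i=3: Q has 3 at row 3, column 1; remove 6 from row 3 of P and reverse-bump: 6 enters row 2 and ejects 4; 4 enters row 1 and ejects 2. So w(3) = 2. P is now [[4], [6]].
Step i=2: Q has 2 at row 2, column 1; remove 6 from row 2 of P and reverse-bump: 6 enters row 1 and ejects 4. So w(2) = 4. P is now [[6]].
Step i=1: Q has 1 at row 1, column 1; remove that cell from P, ejecting 6. So w(1) = 6. P is now [].

So w = 6 4 2 3 7 8 5 1.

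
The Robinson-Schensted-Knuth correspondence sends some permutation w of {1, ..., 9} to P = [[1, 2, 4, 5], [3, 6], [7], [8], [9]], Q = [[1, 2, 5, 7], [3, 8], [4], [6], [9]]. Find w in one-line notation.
Reverse the RSK construction: for i from n down to 1, find the cell of Q containing i, remove the entry at that cell from P, and reverse-bump it up through P; the value ejected from row 1 is w(i).

Step i=9: Q has 9 at row 5, column 1; remove 9 from row 5 of P and reverse-bump: 9 enters row 4 and ejects 8; 8 enters row 3 and ejects 7; 7 enters row 2 and ejects 6; 6 enters row 1 and ejects 5. So w(9) = 5. P is now [[1, 2, 4, 6], [3, 7], [8], [9]].
Step i=8: Q has 8 at row 2, column 2; remove 7 from row 2 of P and reverse-bump: 7 enters row 1 and ejects 6. So w(8) = 6. P is now [[1, 2, 4, 7], [3], [8], [9]].
Step i=7: Q has 7 at row 1, column 4; remove that cell from P, ejecting 7. So w(7) = 7. P is now [[1, 2, 4], [3], [8], [9]].
Step i=6: Q has 6 at row 4, column 1; remove 9 from row 4 of P and reverse-bump: 9 enters row 3 and ejects 8; 8 enters row 2 and ejects 3; 3 enters row 1 and ejects 2. So w(6) = 2. P is now [[1, 3, 4], [8], [9]].
Step i=5: Q has 5 at row 1, column 3; remove that cell from P, ejecting 4. So w(5) = 4. P is now [[1, 3], [8], [9]].
Step i=4: Q has 4 at row 3, column 1; remove 9 from row 3 of P and reverse-bump: 9 enters row 2 and ejects 8; 8 enters row 1 and ejects 3. So w(4) = 3. P is now [[1, 8], [9]].
Step i=3: Q has 3 at row 2, column 1; remove 9 from row 2 of P and reverse-bump: 9 enters row 1 and ejects 8. So w(3) = 8. P is now [[1, 9]].
Step i=2: Q has 2 at row 1, column 2; remove that cell from P, ejecting 9. So w(2) = 9. P is now [[1]].
Step i=1: Q has 1 at row 1, column 1; remove that cell from P, ejecting 1. So w(1) = 1. P is now [].

So w = 1 9 8 3 4 2 7 6 5.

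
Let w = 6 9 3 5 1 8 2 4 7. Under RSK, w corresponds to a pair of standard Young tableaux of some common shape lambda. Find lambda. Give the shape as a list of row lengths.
[4, 3, 2]

Row-insert each entry into an empty tableau.

After inserting 6: P = [[6]].
After inserting 9: P = [[6, 9]].
After inserting 3: P = [[3, 9], [6]].
After inserting 5: P = [[3, 5], [6, 9]].
After inserting 1: P = [[1, 5], [3, 9], [6]].
After inserting 8: P = [[1, 5, 8], [3, 9], [6]].
After inserting 2: P = [[1, 2, 8], [3, 5], [6, 9]].
After inserting 4: P = [[1, 2, 4], [3, 5, 8], [6, 9]].
After inserting 7: P = [[1, 2, 4, 7], [3, 5, 8], [6, 9]].

The final insertion tableau P = [[1, 2, 4, 7], [3, 5, 8], [6, 9]] has shape [4, 3, 2].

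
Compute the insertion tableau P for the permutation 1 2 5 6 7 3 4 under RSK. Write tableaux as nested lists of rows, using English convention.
P = [[1, 2, 3, 4, 7], [5, 6]]

Insert 1: appended to row 1. P = [[1]].
Insert 2: appended to row 1. P = [[1, 2]].
Insert 5: appended to row 1. P = [[1, 2, 5]].
Insert 6: appended to row 1. P = [[1, 2, 5, 6]].
Insert 7: appended to row 1. P = [[1, 2, 5, 6, 7]].
Insert 3: 3 bumps 5 from row 1; 5 starts row 2. P = [[1, 2, 3, 6, 7], [5]].
Insert 4: 4 bumps 6 from row 1; 6 appends to row 2. P = [[1, 2, 3, 4, 7], [5, 6]].

So P = [[1, 2, 3, 4, 7], [5, 6]].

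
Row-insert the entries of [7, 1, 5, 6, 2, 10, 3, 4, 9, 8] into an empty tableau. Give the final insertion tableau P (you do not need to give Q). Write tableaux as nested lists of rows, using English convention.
Insert 7: appended to row 1. P = [[7]].
Insert 1: 1 bumps 7 from row 1; 7 starts row 2. P = [[1], [7]].
Insert 5: appended to row 1. P = [[1, 5], [7]].
Insert 6: appended to row 1. P = [[1, 5, 6], [7]].
Insert 2: 2 bumps 5 from row 1; 5 bumps 7 from row 2; 7 starts row 3. P = [[1, 2, 6], [5], [7]].
Insert 10: appended to row 1. P = [[1, 2, 6, 10], [5], [7]].
Insert 3: 3 bumps 6 from row 1; 6 appends to row 2. P = [[1, 2, 3, 10], [5, 6], [7]].
Insert 4: 4 bumps 10 from row 1; 10 appends to row 2. P = [[1, 2, 3, 4], [5, 6, 10], [7]].
Insert 9: appended to row 1. P = [[1, 2, 3, 4, 9], [5, 6, 10], [7]].
Insert 8: 8 bumps 9 from row 1; 9 bumps 10 from row 2; 10 appends to row 3. P = [[1, 2, 3, 4, 8], [5, 6, 9], [7, 10]].

So P = [[1, 2, 3, 4, 8], [5, 6, 9], [7, 10]].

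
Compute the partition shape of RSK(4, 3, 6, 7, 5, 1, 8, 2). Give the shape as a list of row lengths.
[4, 2, 2]

RSK row insertion gives P = [[1, 2, 7, 8], [3, 5], [4, 6]], which has shape [4, 2, 2].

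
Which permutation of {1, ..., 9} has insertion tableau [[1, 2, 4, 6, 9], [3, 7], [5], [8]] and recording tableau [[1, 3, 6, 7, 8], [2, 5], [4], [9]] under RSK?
Reverse RSK: for i = n, n-1, ..., 1, locate i in Q, remove the corresponding corner cell from P, and reverse-bump its entry up through P; the value ejected from row 1 is w(i).

So w = 8 5 7 1 3 4 6 9 2.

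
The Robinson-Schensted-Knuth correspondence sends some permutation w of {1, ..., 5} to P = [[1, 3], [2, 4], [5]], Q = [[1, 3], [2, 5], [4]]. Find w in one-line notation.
Reverse the RSK construction: for i from n down to 1, find the cell of Q containing i, remove the entry at that cell from P, and reverse-bump it up through P; the value ejected from row 1 is w(i).

Step i=5: Q has 5 at row 2, column 2; remove 4 from row 2 of P and reverse-bump: 4 enters row 1 and ejects 3. So w(5) = 3. P is now [[1, 4], [2], [5]].
Step i=4: Q has 4 at row 3, column 1; remove 5 from row 3 of P and reverse-bump: 5 enters row 2 and ejects 2; 2 enters row 1 and ejects 1. So w(4) = 1. P is now [[2, 4], [5]].
Step i=3: Q has 3 at row 1, column 2; remove that cell from P, ejecting 4. So w(3) = 4. P is now [[2], [5]].
Step i=2: Q has 2 at row 2, column 1; remove 5 from row 2 of P and reverse-bump: 5 enters row 1 and ejects 2. So w(2) = 2. P is now [[5]].
Step i=1: Q has 1 at row 1, column 1; remove that cell from P, ejecting 5. So w(1) = 5. P is now [].

So w = 5 2 4 1 3.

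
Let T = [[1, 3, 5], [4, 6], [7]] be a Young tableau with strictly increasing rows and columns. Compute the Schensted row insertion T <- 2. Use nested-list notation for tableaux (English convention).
[[1, 2, 5], [3, 6], [4], [7]]

In row 1, 2 replaces 3 (the leftmost entry greater than 2); 3 is bumped to row 2. In row 2, 3 replaces 4 (the leftmost entry greater than 3); 4 is bumped to row 3. In row 3, 4 replaces 7 (the leftmost entry greater than 4); 7 is bumped to row 4. 7 starts a new row 4. The new tableau is [[1, 2, 5], [3, 6], [4], [7]].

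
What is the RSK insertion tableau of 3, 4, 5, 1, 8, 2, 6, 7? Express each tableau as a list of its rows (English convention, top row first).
P = [[1, 2, 5, 6, 7], [3, 4, 8]]

Insert 3: appended to row 1. P = [[3]].
Insert 4: appended to row 1. P = [[3, 4]].
Insert 5: appended to row 1. P = [[3, 4, 5]].
Insert 1: 1 bumps 3 from row 1; 3 starts row 2. P = [[1, 4, 5], [3]].
Insert 8: appended to row 1. P = [[1, 4, 5, 8], [3]].
Insert 2: 2 bumps 4 from row 1; 4 appends to row 2. P = [[1, 2, 5, 8], [3, 4]].
Insert 6: 6 bumps 8 from row 1; 8 appends to row 2. P = [[1, 2, 5, 6], [3, 4, 8]].
Insert 7: appended to row 1. P = [[1, 2, 5, 6, 7], [3, 4, 8]].

So P = [[1, 2, 5, 6, 7], [3, 4, 8]].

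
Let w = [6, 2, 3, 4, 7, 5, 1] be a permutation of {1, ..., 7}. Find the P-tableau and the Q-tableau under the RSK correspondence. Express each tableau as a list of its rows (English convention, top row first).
Insert each entry of the permutation into P by Schensted row insertion, recording in Q the position of each new cell.

Insert 6: appended to row 1. P = [[6]].
Insert 2: 2 bumps 6 from row 1; 6 starts row 2. P = [[2], [6]].
Insert 3: appended to row 1. P = [[2, 3], [6]].
Insert 4: appended to row 1. P = [[2, 3, 4], [6]].
Insert 7: appended to row 1. P = [[2, 3, 4, 7], [6]].
Insert 5: 5 bumps 7 from row 1; 7 appends to row 2. P = [[2, 3, 4, 5], [6, 7]].
Insert 1: 1 bumps 2 from row 1; 2 bumps 6 from row 2; 6 starts row 3. P = [[1, 3, 4, 5], [2, 7], [6]].

So P = [[1, 3, 4, 5], [2, 7], [6]], Q = [[1, 3, 4, 5], [2, 6], [7]].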